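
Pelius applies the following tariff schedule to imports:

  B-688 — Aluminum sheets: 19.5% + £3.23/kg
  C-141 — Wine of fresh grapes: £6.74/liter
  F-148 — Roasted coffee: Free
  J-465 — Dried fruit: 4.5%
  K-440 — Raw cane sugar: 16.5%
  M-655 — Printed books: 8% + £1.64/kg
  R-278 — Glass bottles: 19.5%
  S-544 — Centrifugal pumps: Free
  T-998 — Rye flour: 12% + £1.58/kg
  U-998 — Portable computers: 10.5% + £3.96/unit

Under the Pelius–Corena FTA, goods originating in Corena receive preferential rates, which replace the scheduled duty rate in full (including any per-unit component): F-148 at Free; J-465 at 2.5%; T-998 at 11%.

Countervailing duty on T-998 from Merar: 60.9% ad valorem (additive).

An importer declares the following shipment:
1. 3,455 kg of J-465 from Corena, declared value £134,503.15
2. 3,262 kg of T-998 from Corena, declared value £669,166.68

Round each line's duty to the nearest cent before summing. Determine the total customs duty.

£76,970.91

Line 1 (J-465, Corena, 3,455 kg, £134,503.15):
Base rate for J-465 is 4.5%.
Origin Corena qualifies under the Pelius–Corena agreement and J-465 is covered: preferential rate 2.5% applies instead.
Duty = £134,503.15 × 2.5% = £3,362.58.
Line 2 (T-998, Corena, 3,262 kg, £669,166.68):
Base rate for T-998 is 12% + £1.58/kg.
Origin Corena qualifies under the Pelius–Corena agreement and T-998 is covered: preferential rate 11% applies instead.
The additional-duty order on T-998 targets Merar, not Corena; it does not apply.
Duty = £669,166.68 × 11% = £73,608.33.
Total = £3,362.58 + £73,608.33 = £76,970.91.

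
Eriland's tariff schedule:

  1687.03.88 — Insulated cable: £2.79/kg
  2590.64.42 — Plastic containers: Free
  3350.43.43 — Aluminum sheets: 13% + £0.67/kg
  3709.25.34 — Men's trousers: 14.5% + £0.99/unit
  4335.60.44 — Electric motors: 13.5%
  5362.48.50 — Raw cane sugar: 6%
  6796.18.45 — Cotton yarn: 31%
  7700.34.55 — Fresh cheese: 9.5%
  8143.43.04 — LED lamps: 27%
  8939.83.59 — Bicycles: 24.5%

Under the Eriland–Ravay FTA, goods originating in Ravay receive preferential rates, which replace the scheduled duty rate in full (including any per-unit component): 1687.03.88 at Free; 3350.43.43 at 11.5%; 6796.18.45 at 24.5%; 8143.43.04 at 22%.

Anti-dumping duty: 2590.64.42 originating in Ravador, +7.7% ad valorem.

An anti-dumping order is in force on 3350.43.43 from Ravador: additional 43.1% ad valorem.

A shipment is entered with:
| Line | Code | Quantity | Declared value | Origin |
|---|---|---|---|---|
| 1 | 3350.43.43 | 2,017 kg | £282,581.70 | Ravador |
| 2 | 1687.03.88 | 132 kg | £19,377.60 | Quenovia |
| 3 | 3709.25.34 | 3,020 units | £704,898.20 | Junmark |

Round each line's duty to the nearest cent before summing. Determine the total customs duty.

Line 1 (3350.43.43, Ravador, 2,017 kg, £282,581.70):
Base rate for 3350.43.43 is 13% + £0.67/kg.
3350.43.43 has an FTA preferential rate, but origin Ravador is not Ravay; base rate stands.
Additional duty on 3350.43.43 from Ravador: +43.1%. Applied ad valorem rate: 13% + 43.1% = 56.1%.
Duty = £282,581.70 × 56.1% + 2,017 × £0.67 = £159,879.72.
Line 2 (1687.03.88, Quenovia, 132 kg, £19,377.60):
Base rate for 1687.03.88 is £2.79/kg.
1687.03.88 has an FTA preferential rate, but origin Quenovia is not Ravay; base rate stands.
Duty = 132 × £2.79 = £368.28.
Line 3 (3709.25.34, Junmark, 3,020 units, £704,898.20):
Base rate for 3709.25.34 is 14.5% + £0.99/unit.
Duty = £704,898.20 × 14.5% + 3,020 × £0.99 = £105,200.04.
Total = £159,879.72 + £368.28 + £105,200.04 = £265,448.04.

£265,448.04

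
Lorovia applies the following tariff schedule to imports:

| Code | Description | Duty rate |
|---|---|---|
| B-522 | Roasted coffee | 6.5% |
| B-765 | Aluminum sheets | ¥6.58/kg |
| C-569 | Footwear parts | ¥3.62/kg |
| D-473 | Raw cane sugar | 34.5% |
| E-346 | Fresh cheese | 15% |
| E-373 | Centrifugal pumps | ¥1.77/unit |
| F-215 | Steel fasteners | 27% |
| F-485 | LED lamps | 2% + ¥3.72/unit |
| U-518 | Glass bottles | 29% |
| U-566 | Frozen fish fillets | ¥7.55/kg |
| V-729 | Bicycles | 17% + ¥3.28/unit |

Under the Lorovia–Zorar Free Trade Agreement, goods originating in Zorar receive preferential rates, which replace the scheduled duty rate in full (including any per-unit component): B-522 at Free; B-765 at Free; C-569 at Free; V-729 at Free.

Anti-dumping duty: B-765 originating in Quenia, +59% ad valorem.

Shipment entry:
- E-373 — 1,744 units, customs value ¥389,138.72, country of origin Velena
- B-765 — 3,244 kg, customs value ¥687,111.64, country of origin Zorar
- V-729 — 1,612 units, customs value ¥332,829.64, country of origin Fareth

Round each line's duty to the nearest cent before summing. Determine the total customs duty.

Line 1 (E-373, Velena, 1,744 units, ¥389,138.72):
Base rate for E-373 is ¥1.77/unit.
Duty = 1,744 × ¥1.77 = ¥3,086.88.
Line 2 (B-765, Zorar, 3,244 kg, ¥687,111.64):
Base rate for B-765 is ¥6.58/kg.
Origin Zorar qualifies under the Lorovia–Zorar agreement and B-765 is covered: preferential rate Free applies instead.
The additional-duty order on B-765 targets Quenia, not Zorar; it does not apply.
Duty = ¥687,111.64 × 0% = ¥0.00.
Line 3 (V-729, Fareth, 1,612 units, ¥332,829.64):
Base rate for V-729 is 17% + ¥3.28/unit.
V-729 has an FTA preferential rate, but origin Fareth is not Zorar; base rate stands.
Duty = ¥332,829.64 × 17% + 1,612 × ¥3.28 = ¥61,868.40.
Total = ¥3,086.88 + ¥0.00 + ¥61,868.40 = ¥64,955.28.

¥64,955.28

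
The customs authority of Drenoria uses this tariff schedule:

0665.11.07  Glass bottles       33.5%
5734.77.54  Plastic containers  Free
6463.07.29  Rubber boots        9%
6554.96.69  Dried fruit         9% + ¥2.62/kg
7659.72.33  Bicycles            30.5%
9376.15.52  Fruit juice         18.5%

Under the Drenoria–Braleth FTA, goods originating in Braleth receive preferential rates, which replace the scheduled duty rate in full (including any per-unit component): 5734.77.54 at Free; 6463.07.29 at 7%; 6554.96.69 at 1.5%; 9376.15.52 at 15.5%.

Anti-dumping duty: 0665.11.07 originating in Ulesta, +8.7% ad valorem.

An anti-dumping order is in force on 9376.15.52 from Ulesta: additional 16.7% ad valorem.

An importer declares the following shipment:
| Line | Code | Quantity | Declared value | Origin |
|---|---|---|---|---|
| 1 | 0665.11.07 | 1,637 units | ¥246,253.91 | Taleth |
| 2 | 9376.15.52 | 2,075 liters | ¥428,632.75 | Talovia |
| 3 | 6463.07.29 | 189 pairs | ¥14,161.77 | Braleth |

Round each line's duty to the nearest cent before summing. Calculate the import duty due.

¥162,783.44

Line 1 (0665.11.07, Taleth, 1,637 units, ¥246,253.91):
Base rate for 0665.11.07 is 33.5%.
The additional-duty order on 0665.11.07 targets Ulesta, not Taleth; it does not apply.
Duty = ¥246,253.91 × 33.5% = ¥82,495.06.
Line 2 (9376.15.52, Talovia, 2,075 liters, ¥428,632.75):
Base rate for 9376.15.52 is 18.5%.
9376.15.52 has an FTA preferential rate, but origin Talovia is not Braleth; base rate stands.
The additional-duty order on 9376.15.52 targets Ulesta, not Talovia; it does not apply.
Duty = ¥428,632.75 × 18.5% = ¥79,297.06.
Line 3 (6463.07.29, Braleth, 189 pairs, ¥14,161.77):
Base rate for 6463.07.29 is 9%.
Origin Braleth qualifies under the Drenoria–Braleth agreement and 6463.07.29 is covered: preferential rate 7% applies instead.
Duty = ¥14,161.77 × 7% = ¥991.32.
Total = ¥82,495.06 + ¥79,297.06 + ¥991.32 = ¥162,783.44.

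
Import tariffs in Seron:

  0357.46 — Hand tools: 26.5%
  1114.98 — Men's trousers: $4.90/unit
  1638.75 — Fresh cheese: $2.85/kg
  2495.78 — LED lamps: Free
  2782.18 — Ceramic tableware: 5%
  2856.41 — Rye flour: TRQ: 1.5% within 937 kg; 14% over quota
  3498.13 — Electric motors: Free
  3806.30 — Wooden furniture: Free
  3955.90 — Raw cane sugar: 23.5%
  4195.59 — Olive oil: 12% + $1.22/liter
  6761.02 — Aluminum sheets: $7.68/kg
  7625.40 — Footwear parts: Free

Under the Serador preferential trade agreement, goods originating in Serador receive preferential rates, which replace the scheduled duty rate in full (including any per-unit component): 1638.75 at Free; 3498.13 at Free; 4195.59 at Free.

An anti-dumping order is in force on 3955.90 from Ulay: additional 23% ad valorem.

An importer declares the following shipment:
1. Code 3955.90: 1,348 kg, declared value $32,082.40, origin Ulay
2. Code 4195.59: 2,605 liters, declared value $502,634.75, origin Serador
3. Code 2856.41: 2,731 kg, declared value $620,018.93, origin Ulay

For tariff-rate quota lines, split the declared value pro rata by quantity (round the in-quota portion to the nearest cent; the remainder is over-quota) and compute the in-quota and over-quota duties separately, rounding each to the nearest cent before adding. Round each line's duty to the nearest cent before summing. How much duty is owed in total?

Line 1 (3955.90, Ulay, 1,348 kg, $32,082.40):
Base rate for 3955.90 is 23.5%.
Additional duty on 3955.90 from Ulay: +23%. Applied ad valorem rate: 23.5% + 23% = 46.5%.
Duty = $32,082.40 × 46.5% = $14,918.32.
Line 2 (4195.59, Serador, 2,605 liters, $502,634.75):
Base rate for 4195.59 is 12% + $1.22/liter.
Origin Serador qualifies under the Seron–Serador agreement and 4195.59 is covered: preferential rate Free applies instead.
Duty = $502,634.75 × 0% = $0.00.
Line 3 (2856.41, Ulay, 2,731 kg, $620,018.93):
Code 2856.41 is under a tariff-rate quota (threshold 937 kg). In-quota: 937 kg at 1.5%; over-quota: 1,794 kg at 14%.
Pro-rata value split: in-quota = $620,018.93 × 937/2,731 = $212,727.11; over-quota = $620,018.93 − $212,727.11 = $407,291.82.
In-quota duty = $212,727.11 × 1.5% = $3,190.91. Over-quota duty = $407,291.82 × 14% = $57,020.85.
Line duty = $3,190.91 + $57,020.85 = $60,211.76.
Total = $14,918.32 + $0.00 + $60,211.76 = $75,130.08.

$75,130.08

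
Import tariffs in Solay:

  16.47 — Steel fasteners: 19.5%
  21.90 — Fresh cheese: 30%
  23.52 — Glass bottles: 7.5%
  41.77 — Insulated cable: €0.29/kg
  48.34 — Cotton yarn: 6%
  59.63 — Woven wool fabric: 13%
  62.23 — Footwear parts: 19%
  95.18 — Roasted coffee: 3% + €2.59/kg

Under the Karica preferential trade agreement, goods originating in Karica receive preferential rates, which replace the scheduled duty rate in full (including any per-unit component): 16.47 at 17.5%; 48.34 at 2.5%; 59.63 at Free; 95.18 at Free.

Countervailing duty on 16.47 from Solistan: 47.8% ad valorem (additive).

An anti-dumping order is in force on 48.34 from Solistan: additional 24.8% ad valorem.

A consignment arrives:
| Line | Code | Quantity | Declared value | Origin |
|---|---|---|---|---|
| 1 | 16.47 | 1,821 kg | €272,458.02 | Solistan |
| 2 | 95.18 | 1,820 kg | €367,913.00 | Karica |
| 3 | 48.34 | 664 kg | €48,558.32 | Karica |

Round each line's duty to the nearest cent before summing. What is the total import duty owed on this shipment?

€184,578.21

Line 1 (16.47, Solistan, 1,821 kg, €272,458.02):
Base rate for 16.47 is 19.5%.
16.47 has an FTA preferential rate, but origin Solistan is not Karica; base rate stands.
Additional duty on 16.47 from Solistan: +47.8%. Applied ad valorem rate: 19.5% + 47.8% = 67.3%.
Duty = €272,458.02 × 67.3% = €183,364.25.
Line 2 (95.18, Karica, 1,820 kg, €367,913.00):
Base rate for 95.18 is 3% + €2.59/kg.
Origin Karica qualifies under the Solay–Karica agreement and 95.18 is covered: preferential rate Free applies instead.
Duty = €367,913.00 × 0% = €0.00.
Line 3 (48.34, Karica, 664 kg, €48,558.32):
Base rate for 48.34 is 6%.
Origin Karica qualifies under the Solay–Karica agreement and 48.34 is covered: preferential rate 2.5% applies instead.
The additional-duty order on 48.34 targets Solistan, not Karica; it does not apply.
Duty = €48,558.32 × 2.5% = €1,213.96.
Total = €183,364.25 + €0.00 + €1,213.96 = €184,578.21.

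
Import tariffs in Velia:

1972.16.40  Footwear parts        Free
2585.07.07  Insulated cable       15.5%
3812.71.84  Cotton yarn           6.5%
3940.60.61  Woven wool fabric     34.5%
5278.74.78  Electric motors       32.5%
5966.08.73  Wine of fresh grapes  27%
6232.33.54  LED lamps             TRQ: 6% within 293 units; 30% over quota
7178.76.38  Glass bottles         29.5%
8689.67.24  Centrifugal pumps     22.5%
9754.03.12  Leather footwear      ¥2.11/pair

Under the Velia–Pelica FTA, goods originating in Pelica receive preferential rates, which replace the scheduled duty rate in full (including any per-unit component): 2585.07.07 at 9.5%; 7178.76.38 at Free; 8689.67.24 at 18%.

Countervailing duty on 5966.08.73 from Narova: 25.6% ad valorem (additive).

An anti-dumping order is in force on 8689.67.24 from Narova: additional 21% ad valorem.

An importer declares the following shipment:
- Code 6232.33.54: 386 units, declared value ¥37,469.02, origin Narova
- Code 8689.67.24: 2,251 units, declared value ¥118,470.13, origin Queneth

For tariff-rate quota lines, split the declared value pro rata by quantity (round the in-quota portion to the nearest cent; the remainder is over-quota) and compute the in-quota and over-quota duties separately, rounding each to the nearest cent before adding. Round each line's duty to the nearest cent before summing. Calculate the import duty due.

Line 1 (6232.33.54, Narova, 386 units, ¥37,469.02):
Code 6232.33.54 is under a tariff-rate quota (threshold 293 units). In-quota: 293 units at 6%; over-quota: 93 units at 30%.
Pro-rata value split: in-quota = ¥37,469.02 × 293/386 = ¥28,441.51; over-quota = ¥37,469.02 − ¥28,441.51 = ¥9,027.51.
In-quota duty = ¥28,441.51 × 6% = ¥1,706.49. Over-quota duty = ¥9,027.51 × 30% = ¥2,708.25.
Line duty = ¥1,706.49 + ¥2,708.25 = ¥4,414.74.
Line 2 (8689.67.24, Queneth, 2,251 units, ¥118,470.13):
Base rate for 8689.67.24 is 22.5%.
8689.67.24 has an FTA preferential rate, but origin Queneth is not Pelica; base rate stands.
The additional-duty order on 8689.67.24 targets Narova, not Queneth; it does not apply.
Duty = ¥118,470.13 × 22.5% = ¥26,655.78.
Total = ¥4,414.74 + ¥26,655.78 = ¥31,070.52.

¥31,070.52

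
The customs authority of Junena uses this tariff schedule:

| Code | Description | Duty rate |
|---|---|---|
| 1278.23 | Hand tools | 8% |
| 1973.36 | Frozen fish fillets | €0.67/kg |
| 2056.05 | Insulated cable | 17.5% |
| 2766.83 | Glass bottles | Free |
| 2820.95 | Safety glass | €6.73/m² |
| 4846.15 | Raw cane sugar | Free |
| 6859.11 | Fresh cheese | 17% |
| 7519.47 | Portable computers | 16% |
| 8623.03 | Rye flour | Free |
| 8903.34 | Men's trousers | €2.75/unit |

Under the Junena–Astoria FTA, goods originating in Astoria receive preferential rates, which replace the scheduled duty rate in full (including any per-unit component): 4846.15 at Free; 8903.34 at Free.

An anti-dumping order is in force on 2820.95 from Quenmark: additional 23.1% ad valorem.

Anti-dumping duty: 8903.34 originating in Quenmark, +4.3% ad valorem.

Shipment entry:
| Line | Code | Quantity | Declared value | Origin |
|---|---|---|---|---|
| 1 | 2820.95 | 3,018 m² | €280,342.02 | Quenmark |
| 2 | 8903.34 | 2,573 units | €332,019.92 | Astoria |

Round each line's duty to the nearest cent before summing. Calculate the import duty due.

Line 1 (2820.95, Quenmark, 3,018 m², €280,342.02):
Base rate for 2820.95 is €6.73/m².
Additional duty on 2820.95 from Quenmark: +23.1% ad valorem. Applied ad valorem rate = 23.1%.
Duty = €280,342.02 × 23.1% + 3,018 × €6.73 = €85,070.15.
Line 2 (8903.34, Astoria, 2,573 units, €332,019.92):
Base rate for 8903.34 is €2.75/unit.
Origin Astoria qualifies under the Junena–Astoria agreement and 8903.34 is covered: preferential rate Free applies instead.
The additional-duty order on 8903.34 targets Quenmark, not Astoria; it does not apply.
Duty = €332,019.92 × 0% = €0.00.
Total = €85,070.15 + €0.00 = €85,070.15.

€85,070.15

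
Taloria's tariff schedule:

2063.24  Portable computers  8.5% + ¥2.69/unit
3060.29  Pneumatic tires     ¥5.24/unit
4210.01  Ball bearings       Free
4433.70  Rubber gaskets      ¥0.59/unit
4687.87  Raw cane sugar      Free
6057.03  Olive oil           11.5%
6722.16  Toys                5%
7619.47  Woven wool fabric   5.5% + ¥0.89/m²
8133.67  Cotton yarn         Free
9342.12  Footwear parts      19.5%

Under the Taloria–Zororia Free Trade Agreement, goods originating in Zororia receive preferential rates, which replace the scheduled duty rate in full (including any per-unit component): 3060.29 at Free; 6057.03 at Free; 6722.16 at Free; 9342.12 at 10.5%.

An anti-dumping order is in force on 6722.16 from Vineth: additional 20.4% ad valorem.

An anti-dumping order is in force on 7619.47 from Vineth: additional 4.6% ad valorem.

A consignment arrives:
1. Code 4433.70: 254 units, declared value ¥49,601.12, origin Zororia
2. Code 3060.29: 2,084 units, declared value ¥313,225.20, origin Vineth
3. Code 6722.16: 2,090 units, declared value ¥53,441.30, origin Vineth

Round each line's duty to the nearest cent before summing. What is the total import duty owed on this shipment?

¥24,644.11

Line 1 (4433.70, Zororia, 254 units, ¥49,601.12):
Base rate for 4433.70 is ¥0.59/unit.
Origin Zororia is the FTA partner but 4433.70 is not on the preference list; base rate stands.
Duty = 254 × ¥0.59 = ¥149.86.
Line 2 (3060.29, Vineth, 2,084 units, ¥313,225.20):
Base rate for 3060.29 is ¥5.24/unit.
3060.29 has an FTA preferential rate, but origin Vineth is not Zororia; base rate stands.
Duty = 2,084 × ¥5.24 = ¥10,920.16.
Line 3 (6722.16, Vineth, 2,090 units, ¥53,441.30):
Base rate for 6722.16 is 5%.
6722.16 has an FTA preferential rate, but origin Vineth is not Zororia; base rate stands.
Additional duty on 6722.16 from Vineth: +20.4%. Applied ad valorem rate: 5% + 20.4% = 25.4%.
Duty = ¥53,441.30 × 25.4% = ¥13,574.09.
Total = ¥149.86 + ¥10,920.16 + ¥13,574.09 = ¥24,644.11.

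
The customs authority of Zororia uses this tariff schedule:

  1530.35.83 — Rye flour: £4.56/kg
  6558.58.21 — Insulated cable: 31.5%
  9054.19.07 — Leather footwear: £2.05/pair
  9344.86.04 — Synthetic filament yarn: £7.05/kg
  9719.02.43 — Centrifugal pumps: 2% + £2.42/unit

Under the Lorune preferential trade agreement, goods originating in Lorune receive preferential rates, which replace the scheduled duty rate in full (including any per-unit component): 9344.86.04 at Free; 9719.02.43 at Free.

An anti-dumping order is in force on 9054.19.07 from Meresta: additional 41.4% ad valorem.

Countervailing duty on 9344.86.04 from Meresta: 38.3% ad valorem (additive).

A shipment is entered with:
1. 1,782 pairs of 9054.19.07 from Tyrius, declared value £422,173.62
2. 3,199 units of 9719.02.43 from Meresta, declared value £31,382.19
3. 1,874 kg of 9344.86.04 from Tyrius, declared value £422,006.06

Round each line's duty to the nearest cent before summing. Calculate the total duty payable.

£25,234.02

Line 1 (9054.19.07, Tyrius, 1,782 pairs, £422,173.62):
Base rate for 9054.19.07 is £2.05/pair.
The additional-duty order on 9054.19.07 targets Meresta, not Tyrius; it does not apply.
Duty = 1,782 × £2.05 = £3,653.10.
Line 2 (9719.02.43, Meresta, 3,199 units, £31,382.19):
Base rate for 9719.02.43 is 2% + £2.42/unit.
9719.02.43 has an FTA preferential rate, but origin Meresta is not Lorune; base rate stands.
Duty = £31,382.19 × 2% + 3,199 × £2.42 = £8,369.22.
Line 3 (9344.86.04, Tyrius, 1,874 kg, £422,006.06):
Base rate for 9344.86.04 is £7.05/kg.
9344.86.04 has an FTA preferential rate, but origin Tyrius is not Lorune; base rate stands.
The additional-duty order on 9344.86.04 targets Meresta, not Tyrius; it does not apply.
Duty = 1,874 × £7.05 = £13,211.70.
Total = £3,653.10 + £8,369.22 + £13,211.70 = £25,234.02.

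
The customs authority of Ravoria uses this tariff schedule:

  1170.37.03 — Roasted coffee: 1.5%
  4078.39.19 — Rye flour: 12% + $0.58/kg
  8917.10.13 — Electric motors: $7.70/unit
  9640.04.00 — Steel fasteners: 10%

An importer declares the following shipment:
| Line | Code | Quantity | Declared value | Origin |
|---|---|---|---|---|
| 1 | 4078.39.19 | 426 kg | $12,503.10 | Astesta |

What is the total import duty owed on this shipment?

$1,747.45

Line 1 (4078.39.19, Astesta, 426 kg, $12,503.10):
Base rate for 4078.39.19 is 12% + $0.58/kg.
Duty = $12,503.10 × 12% + 426 × $0.58 = $1,747.45.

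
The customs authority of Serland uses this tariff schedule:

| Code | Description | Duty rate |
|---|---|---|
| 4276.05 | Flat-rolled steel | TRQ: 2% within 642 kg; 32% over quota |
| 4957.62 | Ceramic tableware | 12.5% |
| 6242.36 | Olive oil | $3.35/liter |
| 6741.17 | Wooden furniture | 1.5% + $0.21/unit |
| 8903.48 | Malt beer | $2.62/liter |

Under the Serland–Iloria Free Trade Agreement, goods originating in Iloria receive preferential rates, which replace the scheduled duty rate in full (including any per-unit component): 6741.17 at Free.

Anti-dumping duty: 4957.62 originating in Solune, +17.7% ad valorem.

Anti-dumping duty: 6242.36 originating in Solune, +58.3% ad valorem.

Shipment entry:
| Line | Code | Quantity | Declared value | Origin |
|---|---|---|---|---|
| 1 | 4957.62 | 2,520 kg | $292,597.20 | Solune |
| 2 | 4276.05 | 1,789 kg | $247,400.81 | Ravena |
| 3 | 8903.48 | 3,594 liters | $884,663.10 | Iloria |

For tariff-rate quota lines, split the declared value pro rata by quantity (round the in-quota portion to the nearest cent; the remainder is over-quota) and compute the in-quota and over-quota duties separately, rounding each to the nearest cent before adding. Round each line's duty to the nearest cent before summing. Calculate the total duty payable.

Line 1 (4957.62, Solune, 2,520 kg, $292,597.20):
Base rate for 4957.62 is 12.5%.
Additional duty on 4957.62 from Solune: +17.7%. Applied ad valorem rate: 12.5% + 17.7% = 30.2%.
Duty = $292,597.20 × 30.2% = $88,364.35.
Line 2 (4276.05, Ravena, 1,789 kg, $247,400.81):
Code 4276.05 is under a tariff-rate quota (threshold 642 kg). In-quota: 642 kg at 2%; over-quota: 1,147 kg at 32%.
Pro-rata value split: in-quota = $247,400.81 × 642/1,789 = $88,782.18; over-quota = $247,400.81 − $88,782.18 = $158,618.63.
In-quota duty = $88,782.18 × 2% = $1,775.64. Over-quota duty = $158,618.63 × 32% = $50,757.96.
Line duty = $1,775.64 + $50,757.96 = $52,533.60.
Line 3 (8903.48, Iloria, 3,594 liters, $884,663.10):
Base rate for 8903.48 is $2.62/liter.
Origin Iloria is the FTA partner but 8903.48 is not on the preference list; base rate stands.
Duty = 3,594 × $2.62 = $9,416.28.
Total = $88,364.35 + $52,533.60 + $9,416.28 = $150,314.23.

$150,314.23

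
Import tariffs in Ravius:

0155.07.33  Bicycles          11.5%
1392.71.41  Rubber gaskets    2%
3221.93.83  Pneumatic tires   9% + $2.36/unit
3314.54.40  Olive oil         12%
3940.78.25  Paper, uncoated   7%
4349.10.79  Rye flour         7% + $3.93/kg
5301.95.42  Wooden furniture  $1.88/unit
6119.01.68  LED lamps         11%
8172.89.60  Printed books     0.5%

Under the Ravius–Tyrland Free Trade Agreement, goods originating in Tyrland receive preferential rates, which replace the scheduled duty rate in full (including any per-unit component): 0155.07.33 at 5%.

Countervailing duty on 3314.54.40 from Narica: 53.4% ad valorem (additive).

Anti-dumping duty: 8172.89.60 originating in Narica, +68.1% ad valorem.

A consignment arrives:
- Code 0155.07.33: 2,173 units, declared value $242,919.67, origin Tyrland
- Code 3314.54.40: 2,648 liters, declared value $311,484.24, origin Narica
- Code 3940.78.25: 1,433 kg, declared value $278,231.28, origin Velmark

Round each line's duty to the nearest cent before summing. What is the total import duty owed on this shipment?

$235,332.86

Line 1 (0155.07.33, Tyrland, 2,173 units, $242,919.67):
Base rate for 0155.07.33 is 11.5%.
Origin Tyrland qualifies under the Ravius–Tyrland agreement and 0155.07.33 is covered: preferential rate 5% applies instead.
Duty = $242,919.67 × 5% = $12,145.98.
Line 2 (3314.54.40, Narica, 2,648 liters, $311,484.24):
Base rate for 3314.54.40 is 12%.
Additional duty on 3314.54.40 from Narica: +53.4%. Applied ad valorem rate: 12% + 53.4% = 65.4%.
Duty = $311,484.24 × 65.4% = $203,710.69.
Line 3 (3940.78.25, Velmark, 1,433 kg, $278,231.28):
Base rate for 3940.78.25 is 7%.
Duty = $278,231.28 × 7% = $19,476.19.
Total = $12,145.98 + $203,710.69 + $19,476.19 = $235,332.86.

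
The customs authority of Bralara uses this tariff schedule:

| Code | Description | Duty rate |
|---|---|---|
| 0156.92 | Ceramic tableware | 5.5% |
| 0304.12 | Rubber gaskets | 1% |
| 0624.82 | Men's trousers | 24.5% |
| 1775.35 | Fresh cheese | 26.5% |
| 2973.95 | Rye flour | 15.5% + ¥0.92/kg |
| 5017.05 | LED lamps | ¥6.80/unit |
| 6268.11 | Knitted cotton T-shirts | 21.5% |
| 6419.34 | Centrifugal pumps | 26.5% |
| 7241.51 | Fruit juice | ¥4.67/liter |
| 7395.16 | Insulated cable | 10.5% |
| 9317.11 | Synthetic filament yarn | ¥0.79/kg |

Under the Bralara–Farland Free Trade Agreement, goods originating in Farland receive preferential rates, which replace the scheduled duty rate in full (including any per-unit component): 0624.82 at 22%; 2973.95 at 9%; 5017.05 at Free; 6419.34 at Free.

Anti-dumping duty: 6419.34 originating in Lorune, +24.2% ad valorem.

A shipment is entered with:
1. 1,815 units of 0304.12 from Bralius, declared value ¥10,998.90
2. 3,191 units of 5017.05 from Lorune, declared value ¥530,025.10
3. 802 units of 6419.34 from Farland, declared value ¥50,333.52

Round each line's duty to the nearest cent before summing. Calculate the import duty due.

Line 1 (0304.12, Bralius, 1,815 units, ¥10,998.90):
Base rate for 0304.12 is 1%.
Duty = ¥10,998.90 × 1% = ¥109.99.
Line 2 (5017.05, Lorune, 3,191 units, ¥530,025.10):
Base rate for 5017.05 is ¥6.80/unit.
5017.05 has an FTA preferential rate, but origin Lorune is not Farland; base rate stands.
Duty = 3,191 × ¥6.80 = ¥21,698.80.
Line 3 (6419.34, Farland, 802 units, ¥50,333.52):
Base rate for 6419.34 is 26.5%.
Origin Farland qualifies under the Bralara–Farland agreement and 6419.34 is covered: preferential rate Free applies instead.
The additional-duty order on 6419.34 targets Lorune, not Farland; it does not apply.
Duty = ¥50,333.52 × 0% = ¥0.00.
Total = ¥109.99 + ¥21,698.80 + ¥0.00 = ¥21,808.79.

¥21,808.79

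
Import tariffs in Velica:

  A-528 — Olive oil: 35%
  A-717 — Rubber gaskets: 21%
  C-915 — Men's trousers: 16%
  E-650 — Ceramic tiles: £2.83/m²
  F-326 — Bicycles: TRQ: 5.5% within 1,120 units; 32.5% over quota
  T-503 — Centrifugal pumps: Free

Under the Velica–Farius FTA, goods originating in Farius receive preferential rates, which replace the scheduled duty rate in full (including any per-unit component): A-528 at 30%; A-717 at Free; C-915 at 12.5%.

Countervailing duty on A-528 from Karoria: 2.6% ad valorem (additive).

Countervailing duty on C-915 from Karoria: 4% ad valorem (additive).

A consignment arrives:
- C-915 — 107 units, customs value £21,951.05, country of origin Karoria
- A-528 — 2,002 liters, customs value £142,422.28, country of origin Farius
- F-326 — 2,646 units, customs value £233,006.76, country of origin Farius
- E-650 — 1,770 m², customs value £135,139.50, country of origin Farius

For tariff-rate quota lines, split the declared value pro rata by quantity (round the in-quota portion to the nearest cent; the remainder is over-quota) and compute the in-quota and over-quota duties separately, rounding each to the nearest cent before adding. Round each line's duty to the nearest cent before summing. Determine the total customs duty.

£101,223.85

Line 1 (C-915, Karoria, 107 units, £21,951.05):
Base rate for C-915 is 16%.
C-915 has an FTA preferential rate, but origin Karoria is not Farius; base rate stands.
Additional duty on C-915 from Karoria: +4%. Applied ad valorem rate: 16% + 4% = 20%.
Duty = £21,951.05 × 20% = £4,390.21.
Line 2 (A-528, Farius, 2,002 liters, £142,422.28):
Base rate for A-528 is 35%.
Origin Farius qualifies under the Velica–Farius agreement and A-528 is covered: preferential rate 30% applies instead.
The additional-duty order on A-528 targets Karoria, not Farius; it does not apply.
Duty = £142,422.28 × 30% = £42,726.68.
Line 3 (F-326, Farius, 2,646 units, £233,006.76):
Code F-326 is under a tariff-rate quota (threshold 1,120 units). In-quota: 1,120 units at 5.5%; over-quota: 1,526 units at 32.5%.
Pro-rata value split: in-quota = £233,006.76 × 1,120/2,646 = £98,627.20; over-quota = £233,006.76 − £98,627.20 = £134,379.56.
In-quota duty = £98,627.20 × 5.5% = £5,424.50. Over-quota duty = £134,379.56 × 32.5% = £43,673.36.
Line duty = £5,424.50 + £43,673.36 = £49,097.86.
Line 4 (E-650, Farius, 1,770 m², £135,139.50):
Base rate for E-650 is £2.83/m².
Origin Farius is the FTA partner but E-650 is not on the preference list; base rate stands.
Duty = 1,770 × £2.83 = £5,009.10.
Total = £4,390.21 + £42,726.68 + £49,097.86 + £5,009.10 = £101,223.85.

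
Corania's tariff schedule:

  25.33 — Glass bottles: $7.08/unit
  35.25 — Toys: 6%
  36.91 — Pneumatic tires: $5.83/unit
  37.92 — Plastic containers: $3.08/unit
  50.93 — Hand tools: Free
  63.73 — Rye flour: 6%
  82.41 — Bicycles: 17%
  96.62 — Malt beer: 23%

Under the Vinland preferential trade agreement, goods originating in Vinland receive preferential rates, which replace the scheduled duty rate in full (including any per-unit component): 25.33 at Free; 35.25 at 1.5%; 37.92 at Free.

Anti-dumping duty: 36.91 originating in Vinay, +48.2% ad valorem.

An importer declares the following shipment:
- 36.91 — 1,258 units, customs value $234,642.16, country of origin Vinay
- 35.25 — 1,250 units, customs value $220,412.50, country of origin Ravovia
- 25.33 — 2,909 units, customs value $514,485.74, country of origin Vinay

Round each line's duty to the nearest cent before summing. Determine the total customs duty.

$154,252.13

Line 1 (36.91, Vinay, 1,258 units, $234,642.16):
Base rate for 36.91 is $5.83/unit.
Additional duty on 36.91 from Vinay: +48.2% ad valorem. Applied ad valorem rate = 48.2%.
Duty = $234,642.16 × 48.2% + 1,258 × $5.83 = $120,431.66.
Line 2 (35.25, Ravovia, 1,250 units, $220,412.50):
Base rate for 35.25 is 6%.
35.25 has an FTA preferential rate, but origin Ravovia is not Vinland; base rate stands.
Duty = $220,412.50 × 6% = $13,224.75.
Line 3 (25.33, Vinay, 2,909 units, $514,485.74):
Base rate for 25.33 is $7.08/unit.
25.33 has an FTA preferential rate, but origin Vinay is not Vinland; base rate stands.
Duty = 2,909 × $7.08 = $20,595.72.
Total = $120,431.66 + $13,224.75 + $20,595.72 = $154,252.13.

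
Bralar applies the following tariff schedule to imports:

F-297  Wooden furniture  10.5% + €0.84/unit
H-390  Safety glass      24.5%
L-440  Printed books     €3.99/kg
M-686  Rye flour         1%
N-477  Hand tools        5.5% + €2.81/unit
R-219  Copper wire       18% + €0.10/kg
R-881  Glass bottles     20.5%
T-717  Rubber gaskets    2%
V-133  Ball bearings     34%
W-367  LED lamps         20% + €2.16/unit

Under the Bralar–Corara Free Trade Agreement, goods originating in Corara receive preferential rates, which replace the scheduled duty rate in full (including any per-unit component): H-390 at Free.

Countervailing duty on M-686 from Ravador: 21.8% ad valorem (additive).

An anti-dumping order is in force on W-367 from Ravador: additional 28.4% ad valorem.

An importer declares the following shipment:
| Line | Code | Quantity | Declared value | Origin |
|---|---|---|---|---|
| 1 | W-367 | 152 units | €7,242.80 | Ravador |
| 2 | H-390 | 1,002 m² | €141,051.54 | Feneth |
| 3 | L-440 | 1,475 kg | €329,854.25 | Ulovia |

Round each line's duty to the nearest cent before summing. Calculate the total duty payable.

Line 1 (W-367, Ravador, 152 units, €7,242.80):
Base rate for W-367 is 20% + €2.16/unit.
Additional duty on W-367 from Ravador: +28.4%. Applied ad valorem rate: 20% + 28.4% = 48.4%.
Duty = €7,242.80 × 48.4% + 152 × €2.16 = €3,833.84.
Line 2 (H-390, Feneth, 1,002 m², €141,051.54):
Base rate for H-390 is 24.5%.
H-390 has an FTA preferential rate, but origin Feneth is not Corara; base rate stands.
Duty = €141,051.54 × 24.5% = €34,557.63.
Line 3 (L-440, Ulovia, 1,475 kg, €329,854.25):
Base rate for L-440 is €3.99/kg.
Duty = 1,475 × €3.99 = €5,885.25.
Total = €3,833.84 + €34,557.63 + €5,885.25 = €44,276.72.

€44,276.72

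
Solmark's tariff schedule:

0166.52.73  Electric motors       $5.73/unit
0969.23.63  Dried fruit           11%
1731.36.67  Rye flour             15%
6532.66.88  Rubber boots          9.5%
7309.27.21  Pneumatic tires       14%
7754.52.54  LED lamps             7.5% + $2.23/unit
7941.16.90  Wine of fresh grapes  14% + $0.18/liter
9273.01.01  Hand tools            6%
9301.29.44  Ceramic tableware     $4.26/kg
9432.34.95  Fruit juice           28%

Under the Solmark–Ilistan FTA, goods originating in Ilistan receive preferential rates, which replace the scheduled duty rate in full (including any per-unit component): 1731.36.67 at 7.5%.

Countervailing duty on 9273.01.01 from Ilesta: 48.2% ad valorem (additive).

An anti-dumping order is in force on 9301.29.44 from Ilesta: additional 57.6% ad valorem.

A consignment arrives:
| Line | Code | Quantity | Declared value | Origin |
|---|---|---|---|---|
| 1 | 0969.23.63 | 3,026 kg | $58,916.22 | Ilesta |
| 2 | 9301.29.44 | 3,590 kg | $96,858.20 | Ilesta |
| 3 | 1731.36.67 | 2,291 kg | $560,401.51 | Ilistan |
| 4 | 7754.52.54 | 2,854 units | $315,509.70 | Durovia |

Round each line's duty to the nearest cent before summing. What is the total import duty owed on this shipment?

Line 1 (0969.23.63, Ilesta, 3,026 kg, $58,916.22):
Base rate for 0969.23.63 is 11%.
Duty = $58,916.22 × 11% = $6,480.78.
Line 2 (9301.29.44, Ilesta, 3,590 kg, $96,858.20):
Base rate for 9301.29.44 is $4.26/kg.
Additional duty on 9301.29.44 from Ilesta: +57.6% ad valorem. Applied ad valorem rate = 57.6%.
Duty = $96,858.20 × 57.6% + 3,590 × $4.26 = $71,083.72.
Line 3 (1731.36.67, Ilistan, 2,291 kg, $560,401.51):
Base rate for 1731.36.67 is 15%.
Origin Ilistan qualifies under the Solmark–Ilistan agreement and 1731.36.67 is covered: preferential rate 7.5% applies instead.
Duty = $560,401.51 × 7.5% = $42,030.11.
Line 4 (7754.52.54, Durovia, 2,854 units, $315,509.70):
Base rate for 7754.52.54 is 7.5% + $2.23/unit.
Duty = $315,509.70 × 7.5% + 2,854 × $2.23 = $30,027.65.
Total = $6,480.78 + $71,083.72 + $42,030.11 + $30,027.65 = $149,622.26.

$149,622.26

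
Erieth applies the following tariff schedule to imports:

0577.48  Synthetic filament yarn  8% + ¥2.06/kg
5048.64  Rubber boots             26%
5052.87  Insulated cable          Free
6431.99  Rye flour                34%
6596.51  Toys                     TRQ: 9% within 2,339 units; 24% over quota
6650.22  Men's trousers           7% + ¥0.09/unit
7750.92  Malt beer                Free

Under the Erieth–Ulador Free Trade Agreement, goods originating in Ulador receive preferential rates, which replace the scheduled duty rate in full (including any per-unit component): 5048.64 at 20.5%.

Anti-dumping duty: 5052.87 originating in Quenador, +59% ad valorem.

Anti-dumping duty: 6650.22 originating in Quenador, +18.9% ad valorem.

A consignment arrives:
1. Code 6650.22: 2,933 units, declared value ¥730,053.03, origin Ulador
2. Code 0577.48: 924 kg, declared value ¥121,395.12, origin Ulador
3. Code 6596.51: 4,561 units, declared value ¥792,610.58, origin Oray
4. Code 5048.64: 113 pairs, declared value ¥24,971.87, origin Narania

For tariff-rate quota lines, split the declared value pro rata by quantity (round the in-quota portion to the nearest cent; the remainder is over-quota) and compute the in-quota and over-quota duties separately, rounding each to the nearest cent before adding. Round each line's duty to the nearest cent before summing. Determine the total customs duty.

¥198,731.25

Line 1 (6650.22, Ulador, 2,933 units, ¥730,053.03):
Base rate for 6650.22 is 7% + ¥0.09/unit.
Origin Ulador is the FTA partner but 6650.22 is not on the preference list; base rate stands.
The additional-duty order on 6650.22 targets Quenador, not Ulador; it does not apply.
Duty = ¥730,053.03 × 7% + 2,933 × ¥0.09 = ¥51,367.68.
Line 2 (0577.48, Ulador, 924 kg, ¥121,395.12):
Base rate for 0577.48 is 8% + ¥2.06/kg.
Origin Ulador is the FTA partner but 0577.48 is not on the preference list; base rate stands.
Duty = ¥121,395.12 × 8% + 924 × ¥2.06 = ¥11,615.05.
Line 3 (6596.51, Oray, 4,561 units, ¥792,610.58):
Code 6596.51 is under a tariff-rate quota (threshold 2,339 units). In-quota: 2,339 units at 9%; over-quota: 2,222 units at 24%.
Pro-rata value split: in-quota = ¥792,610.58 × 2,339/4,561 = ¥406,471.42; over-quota = ¥792,610.58 − ¥406,471.42 = ¥386,139.16.
In-quota duty = ¥406,471.42 × 9% = ¥36,582.43. Over-quota duty = ¥386,139.16 × 24% = ¥92,673.40.
Line duty = ¥36,582.43 + ¥92,673.40 = ¥129,255.83.
Line 4 (5048.64, Narania, 113 pairs, ¥24,971.87):
Base rate for 5048.64 is 26%.
5048.64 has an FTA preferential rate, but origin Narania is not Ulador; base rate stands.
Duty = ¥24,971.87 × 26% = ¥6,492.69.
Total = ¥51,367.68 + ¥11,615.05 + ¥129,255.83 + ¥6,492.69 = ¥198,731.25.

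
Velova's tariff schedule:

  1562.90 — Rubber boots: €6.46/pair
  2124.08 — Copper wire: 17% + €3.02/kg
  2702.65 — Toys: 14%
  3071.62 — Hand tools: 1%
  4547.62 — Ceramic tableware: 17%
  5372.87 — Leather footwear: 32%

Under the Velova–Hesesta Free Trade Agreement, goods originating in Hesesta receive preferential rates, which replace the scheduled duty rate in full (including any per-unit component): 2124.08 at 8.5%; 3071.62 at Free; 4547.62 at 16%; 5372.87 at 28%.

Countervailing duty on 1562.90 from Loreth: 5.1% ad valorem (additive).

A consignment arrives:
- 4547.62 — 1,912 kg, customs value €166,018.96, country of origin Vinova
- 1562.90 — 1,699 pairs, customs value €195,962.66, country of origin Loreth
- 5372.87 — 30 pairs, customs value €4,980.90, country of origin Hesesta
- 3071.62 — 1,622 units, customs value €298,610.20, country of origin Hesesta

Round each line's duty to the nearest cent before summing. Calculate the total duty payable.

€50,587.51

Line 1 (4547.62, Vinova, 1,912 kg, €166,018.96):
Base rate for 4547.62 is 17%.
4547.62 has an FTA preferential rate, but origin Vinova is not Hesesta; base rate stands.
Duty = €166,018.96 × 17% = €28,223.22.
Line 2 (1562.90, Loreth, 1,699 pairs, €195,962.66):
Base rate for 1562.90 is €6.46/pair.
Additional duty on 1562.90 from Loreth: +5.1% ad valorem. Applied ad valorem rate = 5.1%.
Duty = €195,962.66 × 5.1% + 1,699 × €6.46 = €20,969.64.
Line 3 (5372.87, Hesesta, 30 pairs, €4,980.90):
Base rate for 5372.87 is 32%.
Origin Hesesta qualifies under the Velova–Hesesta agreement and 5372.87 is covered: preferential rate 28% applies instead.
Duty = €4,980.90 × 28% = €1,394.65.
Line 4 (3071.62, Hesesta, 1,622 units, €298,610.20):
Base rate for 3071.62 is 1%.
Origin Hesesta qualifies under the Velova–Hesesta agreement and 3071.62 is covered: preferential rate Free applies instead.
Duty = €298,610.20 × 0% = €0.00.
Total = €28,223.22 + €20,969.64 + €1,394.65 + €0.00 = €50,587.51.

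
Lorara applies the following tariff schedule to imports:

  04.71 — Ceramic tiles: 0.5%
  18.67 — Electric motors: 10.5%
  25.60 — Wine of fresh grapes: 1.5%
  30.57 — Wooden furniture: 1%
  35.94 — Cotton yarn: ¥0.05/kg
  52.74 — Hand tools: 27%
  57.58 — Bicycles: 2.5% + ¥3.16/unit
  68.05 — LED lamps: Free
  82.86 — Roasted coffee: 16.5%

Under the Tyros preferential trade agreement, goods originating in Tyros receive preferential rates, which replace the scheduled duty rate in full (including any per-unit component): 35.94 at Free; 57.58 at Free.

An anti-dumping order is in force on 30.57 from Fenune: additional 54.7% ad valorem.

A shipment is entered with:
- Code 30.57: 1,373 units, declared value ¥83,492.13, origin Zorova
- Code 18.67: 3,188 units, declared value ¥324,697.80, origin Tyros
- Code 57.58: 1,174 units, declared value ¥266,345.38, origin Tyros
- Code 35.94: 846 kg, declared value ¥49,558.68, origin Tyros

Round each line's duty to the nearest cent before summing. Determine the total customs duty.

Line 1 (30.57, Zorova, 1,373 units, ¥83,492.13):
Base rate for 30.57 is 1%.
The additional-duty order on 30.57 targets Fenune, not Zorova; it does not apply.
Duty = ¥83,492.13 × 1% = ¥834.92.
Line 2 (18.67, Tyros, 3,188 units, ¥324,697.80):
Base rate for 18.67 is 10.5%.
Origin Tyros is the FTA partner but 18.67 is not on the preference list; base rate stands.
Duty = ¥324,697.80 × 10.5% = ¥34,093.27.
Line 3 (57.58, Tyros, 1,174 units, ¥266,345.38):
Base rate for 57.58 is 2.5% + ¥3.16/unit.
Origin Tyros qualifies under the Lorara–Tyros agreement and 57.58 is covered: preferential rate Free applies instead.
Duty = ¥266,345.38 × 0% = ¥0.00.
Line 4 (35.94, Tyros, 846 kg, ¥49,558.68):
Base rate for 35.94 is ¥0.05/kg.
Origin Tyros qualifies under the Lorara–Tyros agreement and 35.94 is covered: preferential rate Free applies instead.
Duty = ¥49,558.68 × 0% = ¥0.00.
Total = ¥834.92 + ¥34,093.27 + ¥0.00 + ¥0.00 = ¥34,928.19.

¥34,928.19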